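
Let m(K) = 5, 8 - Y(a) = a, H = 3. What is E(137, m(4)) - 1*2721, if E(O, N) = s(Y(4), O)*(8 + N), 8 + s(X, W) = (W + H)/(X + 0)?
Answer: -2370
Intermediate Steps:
Y(a) = 8 - a
s(X, W) = -8 + (3 + W)/X (s(X, W) = -8 + (W + 3)/(X + 0) = -8 + (3 + W)/X)
E(O, N) = (8 + N)*(-29/4 + O/4) (E(O, N) = ((3 + O - 8*(8 - 1*4))/(8 - 1*4))*(8 + N) = ((3 + O - 8*(8 - 4))/(8 - 4))*(8 + N) = ((3 + O - 8*4)/4)*(8 + N) = ((3 + O - 32)/4)*(8 + N) = ((-29 + O)/4)*(8 + N) = (-29/4 + O/4)*(8 + N) = (8 + N)*(-29/4 + O/4))
E(137, m(4)) - 1*2721 = (-29 + 137)*(8 + 5)/4 - 1*2721 = (1/4)*108*13 - 2721 = 351 - 2721 = -2370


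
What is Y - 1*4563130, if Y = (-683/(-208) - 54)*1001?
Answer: -73822353/16 ≈ -4.6139e+6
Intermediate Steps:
Y = -812273/16 (Y = (-683*(-1/208) - 54)*1001 = (683/208 - 54)*1001 = -10549/208*1001 = -812273/16 ≈ -50767.)
Y - 1*4563130 = -812273/16 - 1*4563130 = -812273/16 - 4563130 = -73822353/16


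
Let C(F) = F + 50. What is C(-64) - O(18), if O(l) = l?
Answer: -32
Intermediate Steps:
C(F) = 50 + F
C(-64) - O(18) = (50 - 64) - 1*18 = -14 - 18 = -32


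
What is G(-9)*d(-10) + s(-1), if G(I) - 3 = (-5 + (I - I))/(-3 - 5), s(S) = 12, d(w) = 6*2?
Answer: 111/2 ≈ 55.500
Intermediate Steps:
d(w) = 12
G(I) = 29/8 (G(I) = 3 + (-5 + (I - I))/(-3 - 5) = 3 + (-5 + 0)/(-8) = 3 - 5*(-⅛) = 3 + 5/8 = 29/8)
G(-9)*d(-10) + s(-1) = (29/8)*12 + 12 = 87/2 + 12 = 111/2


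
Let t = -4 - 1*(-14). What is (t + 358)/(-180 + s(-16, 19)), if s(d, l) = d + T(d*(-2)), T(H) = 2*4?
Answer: -92/47 ≈ -1.9574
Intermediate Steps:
T(H) = 8
s(d, l) = 8 + d (s(d, l) = d + 8 = 8 + d)
t = 10 (t = -4 + 14 = 10)
(t + 358)/(-180 + s(-16, 19)) = (10 + 358)/(-180 + (8 - 16)) = 368/(-180 - 8) = 368/(-188) = 368*(-1/188) = -92/47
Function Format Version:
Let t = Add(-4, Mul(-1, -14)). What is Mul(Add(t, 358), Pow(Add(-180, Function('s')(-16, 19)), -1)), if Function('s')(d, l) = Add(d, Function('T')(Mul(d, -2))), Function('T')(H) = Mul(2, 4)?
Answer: Rational(-92, 47) ≈ -1.9574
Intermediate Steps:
Function('T')(H) = 8
Function('s')(d, l) = Add(8, d) (Function('s')(d, l) = Add(d, 8) = Add(8, d))
t = 10 (t = Add(-4, 14) = 10)
Mul(Add(t, 358), Pow(Add(-180, Function('s')(-16, 19)), -1)) = Mul(Add(10, 358), Pow(Add(-180, Add(8, -16)), -1)) = Mul(368, Pow(Add(-180, -8), -1)) = Mul(368, Pow(-188, -1)) = Mul(368, Rational(-1, 188)) = Rational(-92, 47)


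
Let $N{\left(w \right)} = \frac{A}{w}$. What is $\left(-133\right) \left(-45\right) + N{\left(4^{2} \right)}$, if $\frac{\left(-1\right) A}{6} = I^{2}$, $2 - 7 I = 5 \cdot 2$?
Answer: $\frac{293241}{49} \approx 5984.5$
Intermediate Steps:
$I = - \frac{8}{7}$ ($I = \frac{2}{7} - \frac{5 \cdot 2}{7} = \frac{2}{7} - \frac{10}{7} = - \frac{8}{7} \approx -1.1429$)
$A = - \frac{384}{49}$ ($A = - 6 \left(- \frac{8}{7}\right)^{2} = \left(-6\right) \frac{64}{49} = - \frac{384}{49} \approx -7.8367$)
$N{\left(w \right)} = - \frac{384}{49 w}$
$\left(-133\right) \left(-45\right) + N{\left(4^{2} \right)} = \left(-133\right) \left(-45\right) - \frac{384}{49 \cdot 4^{2}} = 5985 - \frac{384}{49 \cdot 16} = 5985 - \frac{24}{49} = \frac{293241}{49}$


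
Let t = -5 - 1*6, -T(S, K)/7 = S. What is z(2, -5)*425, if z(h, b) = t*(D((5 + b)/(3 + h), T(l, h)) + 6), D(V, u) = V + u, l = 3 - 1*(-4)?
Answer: 201025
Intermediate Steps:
l = 7 (l = 3 + 4 = 7)
T(S, K) = -7*S
t = -11 (t = -5 - 6 = -11)
z(h, b) = 473 - 11*(5 + b)/(3 + h) (z(h, b) = -11*(((5 + b)/(3 + h) - 7*7) + 6) = -11*(((5 + b)/(3 + h) - 49) + 6) = -11*((-49 + (5 + b)/(3 + h)) + 6) = -11*(-43 + (5 + b)/(3 + h)) = 473 - 11*(5 + b)/(3 + h))
z(2, -5)*425 = (11*(124 - 1*(-5) + 43*2)/(3 + 2))*425 = (11*(124 + 5 + 86)/5)*425 = (11*(1/5)*215)*425 = 473*425 = 201025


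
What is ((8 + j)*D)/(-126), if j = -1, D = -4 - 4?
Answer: 4/9 ≈ 0.44444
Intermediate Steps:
D = -8
((8 + j)*D)/(-126) = ((8 - 1)*(-8))/(-126) = (7*(-8))*(-1/126) = -56*(-1/126) = 4/9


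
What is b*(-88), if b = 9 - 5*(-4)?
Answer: -2552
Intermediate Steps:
b = 29 (b = 9 + 20 = 29)
b*(-88) = 29*(-88) = -2552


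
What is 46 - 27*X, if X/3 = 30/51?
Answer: -28/17 ≈ -1.6471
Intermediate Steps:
X = 30/17 (X = 3*(30/51) = 3*(30*(1/51)) = 3*(10/17) = 30/17 ≈ 1.7647)
46 - 27*X = 46 - 27*30/17 = 46 - 810/17 = -28/17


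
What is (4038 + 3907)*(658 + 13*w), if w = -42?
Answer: 889840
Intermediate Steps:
(4038 + 3907)*(658 + 13*w) = (4038 + 3907)*(658 + 13*(-42)) = 7945*(658 - 546) = 7945*112 = 889840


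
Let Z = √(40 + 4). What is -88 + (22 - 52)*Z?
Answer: -88 - 60*√11 ≈ -287.00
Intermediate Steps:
Z = 2*√11 (Z = √44 = 2*√11 ≈ 6.6332)
-88 + (22 - 52)*Z = -88 + (22 - 52)*(2*√11) = -88 - 60*√11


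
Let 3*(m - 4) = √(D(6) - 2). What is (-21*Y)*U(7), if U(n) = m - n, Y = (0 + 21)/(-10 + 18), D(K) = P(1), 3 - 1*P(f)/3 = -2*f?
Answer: 1323/8 - 147*√13/8 ≈ 99.123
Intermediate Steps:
P(f) = 9 + 6*f (P(f) = 9 - (-6)*f = 9 + 6*f)
D(K) = 15 (D(K) = 9 + 6*1 = 9 + 6 = 15)
Y = 21/8 ≈ 2.6250
m = 4 + √13/3 (m = 4 + √(15 - 2)/3 = 4 + √13/3 ≈ 5.2019)
U(n) = 4 - n + √13/3 (U(n) = (4 + √13/3) - n = 4 - n + √13/3)
(-21*Y)*U(7) = (-21*21/8)*(4 - 1*7 + √13/3) = -441*(4 - 7 + √13/3)/8 = -441*(-3 + √13/3)/8 = 1323/8 - 147*√13/8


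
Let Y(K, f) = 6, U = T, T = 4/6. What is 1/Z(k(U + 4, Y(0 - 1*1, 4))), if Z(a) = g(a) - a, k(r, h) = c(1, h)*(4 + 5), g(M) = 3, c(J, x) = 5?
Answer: -1/42 ≈ -0.023810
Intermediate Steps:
T = 2/3 (T = 4*(1/6) = 2/3 ≈ 0.66667)
U = 2/3 ≈ 0.66667
k(r, h) = 45 (k(r, h) = 5*(4 + 5) = 5*9 = 45)
Z(a) = 3 - a
1/Z(k(U + 4, Y(0 - 1*1, 4))) = 1/(3 - 1*45) = 1/(3 - 45) = 1/(-42) = -1/42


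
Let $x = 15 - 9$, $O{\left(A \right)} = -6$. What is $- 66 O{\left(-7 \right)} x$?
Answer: $2376$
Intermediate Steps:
$x = 6$
$- 66 O{\left(-7 \right)} x = \left(-66\right) \left(-6\right) 6 = 396 \cdot 6 = 2376$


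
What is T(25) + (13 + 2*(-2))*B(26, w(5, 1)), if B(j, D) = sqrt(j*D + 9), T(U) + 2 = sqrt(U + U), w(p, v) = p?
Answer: -2 + 5*sqrt(2) + 9*sqrt(139) ≈ 111.18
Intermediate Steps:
T(U) = -2 + sqrt(2)*sqrt(U) (T(U) = -2 + sqrt(U + U) = -2 + sqrt(2*U) = -2 + sqrt(2)*sqrt(U))
B(j, D) = sqrt(9 + D*j) (B(j, D) = sqrt(D*j + 9) = sqrt(9 + D*j))
T(25) + (13 + 2*(-2))*B(26, w(5, 1)) = (-2 + sqrt(2)*sqrt(25)) + (13 + 2*(-2))*sqrt(9 + 5*26) = (-2 + sqrt(2)*5) + (13 - 4)*sqrt(9 + 130) = (-2 + 5*sqrt(2)) + 9*sqrt(139) = -2 + 5*sqrt(2) + 9*sqrt(139)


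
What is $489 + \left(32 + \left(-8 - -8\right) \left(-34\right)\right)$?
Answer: $521$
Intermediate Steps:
$489 + \left(32 + \left(-8 - -8\right) \left(-34\right)\right) = 489 + \left(32 + \left(-8 + 8\right) \left(-34\right)\right) = 489 + \left(32 + 0 \left(-34\right)\right) = 489 + \left(32 + 0\right) = 489 + 32 = 521$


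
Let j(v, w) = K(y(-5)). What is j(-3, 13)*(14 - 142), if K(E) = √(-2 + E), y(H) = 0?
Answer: -128*I*√2 ≈ -181.02*I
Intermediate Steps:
j(v, w) = I*√2 (j(v, w) = √(-2 + 0) = √(-2) = I*√2)
j(-3, 13)*(14 - 142) = (I*√2)*(14 - 142) = (I*√2)*(-128) = -128*I*√2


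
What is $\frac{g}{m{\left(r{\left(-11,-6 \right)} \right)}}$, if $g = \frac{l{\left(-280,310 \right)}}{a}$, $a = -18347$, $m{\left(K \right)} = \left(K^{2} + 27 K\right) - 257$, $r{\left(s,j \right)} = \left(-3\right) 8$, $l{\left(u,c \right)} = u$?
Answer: $- \frac{40}{862309} \approx -4.6387 \cdot 10^{-5}$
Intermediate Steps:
$r{\left(s,j \right)} = -24$
$m{\left(K \right)} = -257 + K^{2} + 27 K$
$g = \frac{40}{2621}$ ($g = - \frac{280}{-18347} = \left(-280\right) \left(- \frac{1}{18347}\right) = \frac{40}{2621} \approx 0.015261$)
$\frac{g}{m{\left(r{\left(-11,-6 \right)} \right)}} = \frac{40}{2621 \left(-257 + \left(-24\right)^{2} + 27 \left(-24\right)\right)} = \frac{40}{2621 \left(-257 + 576 - 648\right)} = \frac{40}{2621 \left(-329\right)} = \frac{40}{2621} \left(- \frac{1}{329}\right) = - \frac{40}{862309}$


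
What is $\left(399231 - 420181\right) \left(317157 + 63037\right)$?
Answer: $-7965064300$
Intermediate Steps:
$\left(399231 - 420181\right) \left(317157 + 63037\right) = \left(-20950\right) 380194 = -7965064300$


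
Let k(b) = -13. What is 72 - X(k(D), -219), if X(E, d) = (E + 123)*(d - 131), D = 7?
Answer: 38572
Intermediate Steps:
X(E, d) = (-131 + d)*(123 + E) (X(E, d) = (123 + E)*(-131 + d) = (-131 + d)*(123 + E))
72 - X(k(D), -219) = 72 - (-16113 - 131*(-13) + 123*(-219) - 13*(-219)) = 72 - (-16113 + 1703 - 26937 + 2847) = 72 - 1*(-38500) = 72 + 38500 = 38572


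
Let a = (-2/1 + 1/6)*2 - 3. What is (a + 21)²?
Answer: 1849/9 ≈ 205.44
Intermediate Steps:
a = -20/3 (a = (-2*1 + 1*(⅙))*2 - 3 = (-2 + ⅙)*2 - 3 = -11/6*2 - 3 = -11/3 - 3 = -20/3 ≈ -6.6667)
(a + 21)² = (-20/3 + 21)² = (43/3)² = 1849/9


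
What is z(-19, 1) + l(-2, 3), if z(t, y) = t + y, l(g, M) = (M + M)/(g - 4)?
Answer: -19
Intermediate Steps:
l(g, M) = 2*M/(-4 + g) (l(g, M) = (2*M)/(-4 + g) = 2*M/(-4 + g))
z(-19, 1) + l(-2, 3) = (-19 + 1) + 2*3/(-4 - 2) = -18 + 2*3/(-6) = -18 + 2*3*(-⅙) = -18 - 1 = -19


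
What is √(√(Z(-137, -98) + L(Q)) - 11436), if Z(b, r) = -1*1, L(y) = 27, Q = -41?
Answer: √(-11436 + √26) ≈ 106.92*I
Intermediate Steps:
Z(b, r) = -1
√(√(Z(-137, -98) + L(Q)) - 11436) = √(√(-1 + 27) - 11436) = √(√26 - 11436) = √(-11436 + √26)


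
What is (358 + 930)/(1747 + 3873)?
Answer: 322/1405 ≈ 0.22918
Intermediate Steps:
(358 + 930)/(1747 + 3873) = 1288/5620 = 1288*(1/5620) = 322/1405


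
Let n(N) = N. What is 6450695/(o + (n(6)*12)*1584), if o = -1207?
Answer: 6450695/112841 ≈ 57.166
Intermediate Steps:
6450695/(o + (n(6)*12)*1584) = 6450695/(-1207 + (6*12)*1584) = 6450695/(-1207 + 72*1584) = 6450695/(-1207 + 114048) = 6450695/112841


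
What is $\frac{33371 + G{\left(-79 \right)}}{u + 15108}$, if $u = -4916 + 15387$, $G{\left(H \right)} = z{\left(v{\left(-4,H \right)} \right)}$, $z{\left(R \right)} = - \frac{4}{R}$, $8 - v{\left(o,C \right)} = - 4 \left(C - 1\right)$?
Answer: $\frac{2602939}{1995162} \approx 1.3046$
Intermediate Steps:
$v{\left(o,C \right)} = 4 + 4 C$ ($v{\left(o,C \right)} = 8 - - 4 \left(C - 1\right) = 8 - - 4 \left(-1 + C\right) = 8 - \left(4 - 4 C\right) = 8 + \left(-4 + 4 C\right) = 4 + 4 C$)
$G{\left(H \right)} = - \frac{4}{4 + 4 H}$
$u = 10471$
$\frac{33371 + G{\left(-79 \right)}}{u + 15108} = \frac{33371 - \frac{1}{1 - 79}}{10471 + 15108} = \frac{33371 - \frac{1}{-78}}{25579} = \left(33371 - - \frac{1}{78}\right) \frac{1}{25579} = \left(33371 + \frac{1}{78}\right) \frac{1}{25579} = \frac{2602939}{78} \cdot \frac{1}{25579} = \frac{2602939}{1995162}$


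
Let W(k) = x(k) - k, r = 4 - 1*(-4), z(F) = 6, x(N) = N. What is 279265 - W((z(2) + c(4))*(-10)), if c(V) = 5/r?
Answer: 279265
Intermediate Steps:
r = 8 (r = 4 + 4 = 8)
c(V) = 5/8
W(k) = 0 (W(k) = k - k = 0)
279265 - W((z(2) + c(4))*(-10)) = 279265 - 1*0 = 279265 + 0 = 279265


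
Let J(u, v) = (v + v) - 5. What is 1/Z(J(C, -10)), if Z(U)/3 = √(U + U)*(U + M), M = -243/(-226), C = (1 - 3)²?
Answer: 113*I*√2/81105 ≈ 0.0019704*I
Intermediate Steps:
C = 4 (C = (-2)² = 4)
M = 243/226 (M = -243*(-1/226) = 243/226 ≈ 1.0752)
J(u, v) = -5 + 2*v (J(u, v) = 2*v - 5 = -5 + 2*v)
Z(U) = 3*√2*√U*(243/226 + U) (Z(U) = 3*(√(U + U)*(U + 243/226)) = 3*(√(2*U)*(243/226 + U)) = 3*((√2*√U)*(243/226 + U)) = 3*(√2*√U*(243/226 + U)) = 3*√2*√U*(243/226 + U))
1/Z(J(C, -10)) = 1/(√2*√(-5 + 2*(-10))*(729/226 + 3*(-5 + 2*(-10)))) = 1/(√2*√(-5 - 20)*(729/226 + 3*(-5 - 20))) = 1/(√2*√(-25)*(729/226 + 3*(-25))) = 1/(√2*(5*I)*(729/226 - 75)) = 1/(√2*(5*I)*(-16221/226)) = 1/(-81105*I*√2/226) = 113*I*√2/81105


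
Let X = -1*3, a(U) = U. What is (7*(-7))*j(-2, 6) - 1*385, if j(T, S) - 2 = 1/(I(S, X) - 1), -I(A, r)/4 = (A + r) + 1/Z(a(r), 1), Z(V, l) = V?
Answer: -2394/5 ≈ -478.80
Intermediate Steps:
X = -3
I(A, r) = -4*A - 4*r - 4/r (I(A, r) = -4*((A + r) + 1/r) = -4*(A + r + 1/r) = -4*A - 4*r - 4/r)
j(T, S) = 2 + 1/(37/3 - 4*S) (j(T, S) = 2 + 1/(4*(-1 - 3*(-S - 1*(-3)))/(-3) - 1) = 2 + 1/(4*(-⅓)*(-1 - 3*(-S + 3)) - 1) = 2 + 1/(4*(-⅓)*(-1 - 3*(3 - S)) - 1) = 2 + 1/(4*(-⅓)*(-1 + (-9 + 3*S)) - 1) = 2 + 1/(4*(-⅓)*(-10 + 3*S) - 1) = 2 + 1/((40/3 - 4*S) - 1) = 2 + 1/(37/3 - 4*S))
(7*(-7))*j(-2, 6) - 1*385 = (7*(-7))*((-77 + 24*6)/(-37 + 12*6)) - 1*385 = -49*(-77 + 144)/(-37 + 72) - 385 = -49*67/35 - 385 = -469/5 - 385 = -2394/5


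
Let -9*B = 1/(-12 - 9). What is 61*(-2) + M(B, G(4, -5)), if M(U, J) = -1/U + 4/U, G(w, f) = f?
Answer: 445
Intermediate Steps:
B = 1/189 (B = -1/(9*(-12 - 9)) = -⅑/(-21) = -⅑*(-1/21) = 1/189 ≈ 0.0052910)
M(U, J) = 3/U
61*(-2) + M(B, G(4, -5)) = 61*(-2) + 3/(1/189) = -122 + 3*189 = -122 + 567 = 445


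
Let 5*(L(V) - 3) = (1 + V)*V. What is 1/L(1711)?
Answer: 5/2929247 ≈ 1.7069e-6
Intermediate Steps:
L(V) = 3 + V*(1 + V)/5 (L(V) = 3 + ((1 + V)*V)/5 = 3 + (V*(1 + V))/5 = 3 + V*(1 + V)/5)
1/L(1711) = 1/(3 + (⅕)*1711 + (⅕)*1711²) = 1/(3 + 1711/5 + (⅕)*2927521) = 1/(3 + 1711/5 + 2927521/5) = 1/(2929247/5) = 5/2929247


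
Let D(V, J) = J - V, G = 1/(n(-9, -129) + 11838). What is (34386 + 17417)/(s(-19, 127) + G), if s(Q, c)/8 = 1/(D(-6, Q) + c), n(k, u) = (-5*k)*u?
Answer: 5938022481/8063 ≈ 7.3645e+5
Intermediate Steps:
n(k, u) = -5*k*u
G = 1/6033 (G = 1/(-5*(-9)*(-129) + 11838) = 1/(-5805 + 11838) = 1/6033 ≈ 0.00016575)
s(Q, c) = 8/(6 + Q + c) (s(Q, c) = 8/((Q - 1*(-6)) + c) = 8/((Q + 6) + c) = 8/((6 + Q) + c) = 8/(6 + Q + c))
(34386 + 17417)/(s(-19, 127) + G) = (34386 + 17417)/(8/(6 - 19 + 127) + 1/6033) = 51803/(8/114 + 1/6033) = 51803/(8*(1/114) + 1/6033) = 51803/(4/57 + 1/6033) = 51803/(8063/114627) = 51803*(114627/8063) = 5938022481/8063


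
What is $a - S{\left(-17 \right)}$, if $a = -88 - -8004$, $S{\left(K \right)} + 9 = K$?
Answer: $7942$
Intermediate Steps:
$S{\left(K \right)} = -9 + K$
$a = 7916$ ($a = -88 + 8004 = 7916$)
$a - S{\left(-17 \right)} = 7916 - \left(-9 - 17\right) = 7916 - -26 = 7916 + 26 = 7942$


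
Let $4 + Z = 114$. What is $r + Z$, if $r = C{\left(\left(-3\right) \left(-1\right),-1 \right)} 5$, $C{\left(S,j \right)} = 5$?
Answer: $135$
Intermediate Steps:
$Z = 110$ ($Z = -4 + 114 = 110$)
$r = 25$ ($r = 5 \cdot 5 = 25$)
$r + Z = 25 + 110 = 135$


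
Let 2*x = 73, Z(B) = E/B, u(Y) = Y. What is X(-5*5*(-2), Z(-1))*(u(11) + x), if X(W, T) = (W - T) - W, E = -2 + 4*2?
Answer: 285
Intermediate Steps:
E = 6 (E = -2 + 8 = 6)
Z(B) = 6/B
X(W, T) = -T
x = 73/2 (x = (1/2)*73 = 73/2 ≈ 36.500)
X(-5*5*(-2), Z(-1))*(u(11) + x) = (-6/(-1))*(11 + 73/2) = -6*(-1)*(95/2) = -1*(-6)*(95/2) = 6*(95/2) = 285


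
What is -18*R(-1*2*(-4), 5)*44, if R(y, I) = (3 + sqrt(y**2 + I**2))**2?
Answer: -77616 - 4752*sqrt(89) ≈ -1.2245e+5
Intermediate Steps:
R(y, I) = (3 + sqrt(I**2 + y**2))**2
-18*R(-1*2*(-4), 5)*44 = -18*(3 + sqrt(5**2 + (-1*2*(-4))**2))**2*44 = -18*(3 + sqrt(25 + (-2*(-4))**2))**2*44 = -18*(3 + sqrt(25 + 8**2))**2*44 = -18*(3 + sqrt(25 + 64))**2*44 = -18*(3 + sqrt(89))**2*44 = -792*(3 + sqrt(89))**2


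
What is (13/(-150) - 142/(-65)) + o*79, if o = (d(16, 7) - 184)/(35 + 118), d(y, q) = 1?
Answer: -3062803/33150 ≈ -92.392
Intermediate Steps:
o = -61/51 (o = (1 - 184)/(35 + 118) = -183/153 = -183*1/153 = -61/51 ≈ -1.1961)
(13/(-150) - 142/(-65)) + o*79 = (13/(-150) - 142/(-65)) - 61/51*79 = (13*(-1/150) - 142*(-1/65)) - 4819/51 = (-13/150 + 142/65) - 4819/51 = 4091/1950 - 4819/51 = -3062803/33150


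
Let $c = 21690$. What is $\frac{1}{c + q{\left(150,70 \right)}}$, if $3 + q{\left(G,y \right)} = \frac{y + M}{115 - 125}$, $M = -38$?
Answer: $\frac{5}{108419} \approx 4.6117 \cdot 10^{-5}$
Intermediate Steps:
$q{\left(G,y \right)} = \frac{4}{5} - \frac{y}{10}$ ($q{\left(G,y \right)} = -3 + \frac{y - 38}{115 - 125} = -3 + \frac{-38 + y}{-10} = -3 + \left(-38 + y\right) \left(- \frac{1}{10}\right) = -3 - \left(- \frac{19}{5} + \frac{y}{10}\right) = \frac{4}{5} - \frac{y}{10}$)
$\frac{1}{c + q{\left(150,70 \right)}} = \frac{1}{21690 + \left(\frac{4}{5} - 7\right)} = \frac{1}{21690 - \frac{31}{5}} = \frac{1}{\frac{108419}{5}} = \frac{5}{108419}$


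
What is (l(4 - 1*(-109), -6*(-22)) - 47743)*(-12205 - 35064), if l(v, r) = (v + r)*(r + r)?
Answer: -800595053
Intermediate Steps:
l(v, r) = 2*r*(r + v) (l(v, r) = (r + v)*(2*r) = 2*r*(r + v))
(l(4 - 1*(-109), -6*(-22)) - 47743)*(-12205 - 35064) = (2*(-6*(-22))*(-6*(-22) + (4 - 1*(-109))) - 47743)*(-12205 - 35064) = (2*132*(132 + (4 + 109)) - 47743)*(-47269) = (2*132*(132 + 113) - 47743)*(-47269) = (2*132*245 - 47743)*(-47269) = (64680 - 47743)*(-47269) = 16937*(-47269) = -800595053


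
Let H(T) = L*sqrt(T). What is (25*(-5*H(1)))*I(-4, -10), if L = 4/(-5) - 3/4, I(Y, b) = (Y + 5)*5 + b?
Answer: -3875/4 ≈ -968.75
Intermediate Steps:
I(Y, b) = 25 + b + 5*Y (I(Y, b) = (5 + Y)*5 + b = (25 + 5*Y) + b = 25 + b + 5*Y)
L = -31/20 (L = 4*(-1/5) - 3*1/4 = -4/5 - 3/4 = -31/20 ≈ -1.5500)
H(T) = -31*sqrt(T)/20
(25*(-5*H(1)))*I(-4, -10) = (25*(-(-31)*sqrt(1)/4))*(25 - 10 + 5*(-4)) = (25*(-(-31)/4))*(25 - 10 - 20) = (25*(-5*(-31/20)))*(-5) = (25*(31/4))*(-5) = (775/4)*(-5) = -3875/4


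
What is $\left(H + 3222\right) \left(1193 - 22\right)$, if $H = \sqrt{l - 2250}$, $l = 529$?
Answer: $3772962 + 1171 i \sqrt{1721} \approx 3.773 \cdot 10^{6} + 48579.0 i$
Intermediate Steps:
$H = i \sqrt{1721}$ ($H = \sqrt{529 - 2250} = \sqrt{-1721} = i \sqrt{1721} \approx 41.485 i$)
$\left(H + 3222\right) \left(1193 - 22\right) = \left(i \sqrt{1721} + 3222\right) \left(1193 - 22\right) = \left(3222 + i \sqrt{1721}\right) 1171 = 3772962 + 1171 i \sqrt{1721}$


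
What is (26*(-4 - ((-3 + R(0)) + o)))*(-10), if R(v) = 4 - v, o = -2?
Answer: 780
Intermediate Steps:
(26*(-4 - ((-3 + R(0)) + o)))*(-10) = (26*(-4 - ((-3 + (4 - 1*0)) - 2)))*(-10) = (26*(-4 - ((-3 + (4 + 0)) - 2)))*(-10) = (26*(-4 - ((-3 + 4) - 2)))*(-10) = (26*(-4 - (1 - 2)))*(-10) = (26*(-4 - 1*(-1)))*(-10) = (26*(-4 + 1))*(-10) = (26*(-3))*(-10) = -78*(-10) = 780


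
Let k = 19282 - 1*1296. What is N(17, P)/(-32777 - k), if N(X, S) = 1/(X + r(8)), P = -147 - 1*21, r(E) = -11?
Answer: -1/304578 ≈ -3.2832e-6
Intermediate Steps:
P = -168 (P = -147 - 21 = -168)
N(X, S) = 1/(-11 + X) (N(X, S) = 1/(X - 11) = 1/(-11 + X))
k = 17986 (k = 19282 - 1296 = 17986)
N(17, P)/(-32777 - k) = 1/((-11 + 17)*(-32777 - 1*17986)) = 1/(6*(-32777 - 17986)) = (1/6)/(-50763) = (1/6)*(-1/50763) = -1/304578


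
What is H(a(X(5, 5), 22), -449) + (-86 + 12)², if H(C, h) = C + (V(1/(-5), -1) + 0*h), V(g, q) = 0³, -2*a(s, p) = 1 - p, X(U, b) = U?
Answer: 10973/2 ≈ 5486.5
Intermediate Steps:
a(s, p) = -½ + p/2 (a(s, p) = -(1 - p)/2 = -½ + p/2)
V(g, q) = 0
H(C, h) = C (H(C, h) = C + (0 + 0*h) = C + (0 + 0) = C + 0 = C)
H(a(X(5, 5), 22), -449) + (-86 + 12)² = (-½ + (½)*22) + (-86 + 12)² = (-½ + 11) + (-74)² = 21/2 + 5476 = 10973/2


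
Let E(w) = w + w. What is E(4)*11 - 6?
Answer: 82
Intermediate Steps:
E(w) = 2*w
E(4)*11 - 6 = (2*4)*11 - 6 = 8*11 - 6 = 88 - 6 = 82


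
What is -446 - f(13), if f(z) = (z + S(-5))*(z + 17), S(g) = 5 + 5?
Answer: -1136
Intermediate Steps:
S(g) = 10
f(z) = (10 + z)*(17 + z) (f(z) = (z + 10)*(z + 17) = (10 + z)*(17 + z))
-446 - f(13) = -446 - (170 + 13**2 + 27*13) = -446 - (170 + 169 + 351) = -446 - 1*690 = -446 - 690 = -1136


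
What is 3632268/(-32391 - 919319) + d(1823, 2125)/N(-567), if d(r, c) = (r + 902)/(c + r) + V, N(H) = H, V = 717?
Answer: -284934320221/56063633220 ≈ -5.0823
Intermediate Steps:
d(r, c) = 717 + (902 + r)/(c + r) (d(r, c) = (r + 902)/(c + r) + 717 = (902 + r)/(c + r) + 717 = 717 + (902 + r)/(c + r))
3632268/(-32391 - 919319) + d(1823, 2125)/N(-567) = 3632268/(-32391 - 919319) + ((902 + 717*2125 + 718*1823)/(2125 + 1823))/(-567) = 3632268/(-951710) + ((902 + 1523625 + 1308914)/3948)*(-1/567) = 3632268*(-1/951710) + ((1/3948)*2833441)*(-1/567) = -95586/25045 + (2833441/3948)*(-1/567) = -95586/25045 - 2833441/2238516 = -284934320221/56063633220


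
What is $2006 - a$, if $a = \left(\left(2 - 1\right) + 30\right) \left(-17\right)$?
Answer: $2533$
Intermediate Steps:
$a = -527$ ($a = \left(\left(2 - 1\right) + 30\right) \left(-17\right) = \left(1 + 30\right) \left(-17\right) = 31 \left(-17\right) = -527$)
$2006 - a = 2006 - -527 = 2006 + 527 = 2533$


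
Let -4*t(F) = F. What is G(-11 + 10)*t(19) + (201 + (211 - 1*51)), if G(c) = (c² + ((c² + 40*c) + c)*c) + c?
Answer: 171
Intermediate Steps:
t(F) = -F/4
G(c) = c + c² + c*(c² + 41*c) (G(c) = (c² + (c² + 41*c)*c) + c = (c² + c*(c² + 41*c)) + c = c + c² + c*(c² + 41*c))
G(-11 + 10)*t(19) + (201 + (211 - 1*51)) = ((-11 + 10)*(1 + (-11 + 10)² + 42*(-11 + 10)))*(-¼*19) + (201 + (211 - 1*51)) = -(1 + (-1)² + 42*(-1))*(-19/4) + (201 + (211 - 51)) = -(1 + 1 - 42)*(-19/4) + (201 + 160) = -1*(-40)*(-19/4) + 361 = 40*(-19/4) + 361 = -190 + 361 = 171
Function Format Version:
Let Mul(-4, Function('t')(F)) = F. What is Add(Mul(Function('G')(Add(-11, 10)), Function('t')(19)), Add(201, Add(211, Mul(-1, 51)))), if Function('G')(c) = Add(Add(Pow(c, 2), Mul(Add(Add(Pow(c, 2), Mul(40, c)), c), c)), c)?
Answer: 171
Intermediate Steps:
Function('t')(F) = Mul(Rational(-1, 4), F)
Function('G')(c) = Add(c, Pow(c, 2), Mul(c, Add(Pow(c, 2), Mul(41, c)))) (Function('G')(c) = Add(Add(Pow(c, 2), Mul(Add(Pow(c, 2), Mul(41, c)), c)), c) = Add(Add(Pow(c, 2), Mul(c, Add(Pow(c, 2), Mul(41, c)))), c) = Add(c, Pow(c, 2), Mul(c, Add(Pow(c, 2), Mul(41, c)))))
Add(Mul(Function('G')(Add(-11, 10)), Function('t')(19)), Add(201, Add(211, Mul(-1, 51)))) = Add(Mul(Mul(Add(-11, 10), Add(1, Pow(Add(-11, 10), 2), Mul(42, Add(-11, 10)))), Mul(Rational(-1, 4), 19)), Add(201, Add(211, Mul(-1, 51)))) = Add(Mul(Mul(-1, Add(1, Pow(-1, 2), Mul(42, -1))), Rational(-19, 4)), Add(201, Add(211, -51))) = Add(Mul(Mul(-1, Add(1, 1, -42)), Rational(-19, 4)), Add(201, 160)) = Add(Mul(Mul(-1, -40), Rational(-19, 4)), 361) = Add(Mul(40, Rational(-19, 4)), 361) = Add(-190, 361) = 171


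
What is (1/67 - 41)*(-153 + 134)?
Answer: 52174/67 ≈ 778.72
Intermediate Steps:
(1/67 - 41)*(-153 + 134) = (1/67 - 41)*(-19) = -2746/67*(-19) = 52174/67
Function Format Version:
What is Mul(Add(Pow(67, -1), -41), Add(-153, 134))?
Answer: Rational(52174, 67) ≈ 778.72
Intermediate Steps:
Mul(Add(Pow(67, -1), -41), Add(-153, 134)) = Mul(Add(Rational(1, 67), -41), -19) = Mul(Rational(-2746, 67), -19) = Rational(52174, 67)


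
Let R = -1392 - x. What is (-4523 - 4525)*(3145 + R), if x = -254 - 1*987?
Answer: -27089712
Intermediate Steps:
x = -1241 (x = -254 - 987 = -1241)
R = -151 (R = -1392 - 1*(-1241) = -1392 + 1241 = -151)
(-4523 - 4525)*(3145 + R) = (-4523 - 4525)*(3145 - 151) = -9048*2994 = -27089712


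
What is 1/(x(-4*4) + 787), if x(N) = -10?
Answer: 1/777 ≈ 0.0012870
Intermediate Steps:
1/(x(-4*4) + 787) = 1/(-10 + 787) = 1/777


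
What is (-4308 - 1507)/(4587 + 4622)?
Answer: -5815/9209 ≈ -0.63145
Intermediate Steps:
(-4308 - 1507)/(4587 + 4622) = -5815/9209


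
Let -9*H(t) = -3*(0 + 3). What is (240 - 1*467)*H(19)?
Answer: -227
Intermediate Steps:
H(t) = 1 (H(t) = -(-1)*(0 + 3)/3 = -(-1)*3/3 = -1/9*(-9) = 1)
(240 - 1*467)*H(19) = (240 - 1*467)*1 = (240 - 467)*1 = -227*1 = -227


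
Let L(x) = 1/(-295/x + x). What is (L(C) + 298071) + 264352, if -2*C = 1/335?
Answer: 74479146424747/132425499 ≈ 5.6242e+5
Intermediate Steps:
C = -1/670 (C = -1/2/335 = -1/2*1/335 = -1/670 ≈ -0.0014925)
L(x) = 1/(x - 295/x)
(L(C) + 298071) + 264352 = (-1/(670*(-295 + (-1/670)**2)) + 298071) + 264352 = (-1/(670*(-295 + 1/448900)) + 298071) + 264352 = (-1/(670*(-132425499/448900)) + 298071) + 264352 = (-1/670*(-448900/132425499) + 298071) + 264352 = (670/132425499 + 298071) + 264352 = 39472200913099/132425499 + 264352 = 74479146424747/132425499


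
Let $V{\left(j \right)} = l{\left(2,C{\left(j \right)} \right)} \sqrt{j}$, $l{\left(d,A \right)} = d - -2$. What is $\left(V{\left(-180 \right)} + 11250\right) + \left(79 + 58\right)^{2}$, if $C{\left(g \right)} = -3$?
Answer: $30019 + 24 i \sqrt{5} \approx 30019.0 + 53.666 i$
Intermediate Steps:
$l{\left(d,A \right)} = 2 + d$ ($l{\left(d,A \right)} = d + 2 = 2 + d$)
$V{\left(j \right)} = 4 \sqrt{j}$ ($V{\left(j \right)} = \left(2 + 2\right) \sqrt{j} = 4 \sqrt{j}$)
$\left(V{\left(-180 \right)} + 11250\right) + \left(79 + 58\right)^{2} = \left(4 \sqrt{-180} + 11250\right) + \left(79 + 58\right)^{2} = \left(4 \cdot 6 i \sqrt{5} + 11250\right) + 137^{2} = \left(24 i \sqrt{5} + 11250\right) + 18769 = \left(11250 + 24 i \sqrt{5}\right) + 18769 = 30019 + 24 i \sqrt{5}$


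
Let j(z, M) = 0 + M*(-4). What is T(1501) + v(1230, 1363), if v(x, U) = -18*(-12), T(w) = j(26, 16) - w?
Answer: -1349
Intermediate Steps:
j(z, M) = -4*M (j(z, M) = 0 - 4*M = -4*M)
T(w) = -64 - w (T(w) = -4*16 - w = -64 - w)
v(x, U) = 216
T(1501) + v(1230, 1363) = (-64 - 1*1501) + 216 = (-64 - 1501) + 216 = -1565 + 216 = -1349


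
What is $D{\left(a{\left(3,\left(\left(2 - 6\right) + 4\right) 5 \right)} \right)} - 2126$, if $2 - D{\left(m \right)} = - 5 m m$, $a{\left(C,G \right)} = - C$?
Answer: $-2079$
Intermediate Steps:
$D{\left(m \right)} = 2 + 5 m^{2}$ ($D{\left(m \right)} = 2 - - 5 m m = 2 - - 5 m^{2} = 2 + 5 m^{2}$)
$D{\left(a{\left(3,\left(\left(2 - 6\right) + 4\right) 5 \right)} \right)} - 2126 = \left(2 + 5 \left(\left(-1\right) 3\right)^{2}\right) - 2126 = \left(2 + 5 \left(-3\right)^{2}\right) - 2126 = \left(2 + 5 \cdot 9\right) - 2126 = \left(2 + 45\right) - 2126 = 47 - 2126 = -2079$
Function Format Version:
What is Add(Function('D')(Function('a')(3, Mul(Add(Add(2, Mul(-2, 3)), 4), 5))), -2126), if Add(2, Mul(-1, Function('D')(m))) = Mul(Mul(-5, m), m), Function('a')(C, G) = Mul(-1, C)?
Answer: -2079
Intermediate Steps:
Function('D')(m) = Add(2, Mul(5, Pow(m, 2))) (Function('D')(m) = Add(2, Mul(-1, Mul(Mul(-5, m), m))) = Add(2, Mul(-1, Mul(-5, Pow(m, 2)))) = Add(2, Mul(5, Pow(m, 2))))
Add(Function('D')(Function('a')(3, Mul(Add(Add(2, Mul(-2, 3)), 4), 5))), -2126) = Add(Add(2, Mul(5, Pow(Mul(-1, 3), 2))), -2126) = Add(Add(2, Mul(5, Pow(-3, 2))), -2126) = Add(Add(2, Mul(5, 9)), -2126) = Add(Add(2, 45), -2126) = Add(47, -2126) = -2079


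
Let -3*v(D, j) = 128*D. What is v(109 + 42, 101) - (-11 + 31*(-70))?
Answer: -12785/3 ≈ -4261.7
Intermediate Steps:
v(D, j) = -128*D/3
v(109 + 42, 101) - (-11 + 31*(-70)) = -128*(109 + 42)/3 - (-11 + 31*(-70)) = -128/3*151 - (-11 - 2170) = -19328/3 - 1*(-2181) = -19328/3 + 2181 = -12785/3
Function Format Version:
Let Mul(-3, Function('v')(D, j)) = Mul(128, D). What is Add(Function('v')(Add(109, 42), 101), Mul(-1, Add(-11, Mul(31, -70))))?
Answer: Rational(-12785, 3) ≈ -4261.7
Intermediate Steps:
Function('v')(D, j) = Mul(Rational(-128, 3), D) (Function('v')(D, j) = Mul(Rational(-1, 3), Mul(128, D)) = Mul(Rational(-128, 3), D))
Add(Function('v')(Add(109, 42), 101), Mul(-1, Add(-11, Mul(31, -70)))) = Add(Mul(Rational(-128, 3), Add(109, 42)), Mul(-1, Add(-11, Mul(31, -70)))) = Add(Mul(Rational(-128, 3), 151), Mul(-1, Add(-11, -2170))) = Add(Rational(-19328, 3), Mul(-1, -2181)) = Add(Rational(-19328, 3), 2181) = Rational(-12785, 3)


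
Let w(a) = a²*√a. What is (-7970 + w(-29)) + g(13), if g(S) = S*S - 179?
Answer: -7980 + 841*I*√29 ≈ -7980.0 + 4528.9*I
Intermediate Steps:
g(S) = -179 + S² (g(S) = S² - 179 = -179 + S²)
w(a) = a^(5/2)
(-7970 + w(-29)) + g(13) = (-7970 + (-29)^(5/2)) + (-179 + 13²) = (-7970 + 841*I*√29) + (-179 + 169) = (-7970 + 841*I*√29) - 10 = -7980 + 841*I*√29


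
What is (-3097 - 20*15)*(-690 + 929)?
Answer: -811883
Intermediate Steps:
(-3097 - 20*15)*(-690 + 929) = (-3097 - 300)*239 = -3397*239 = -811883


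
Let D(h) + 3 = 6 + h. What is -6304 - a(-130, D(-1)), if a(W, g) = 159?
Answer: -6463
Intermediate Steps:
D(h) = 3 + h (D(h) = -3 + (6 + h) = 3 + h)
-6304 - a(-130, D(-1)) = -6304 - 1*159 = -6304 - 159 = -6463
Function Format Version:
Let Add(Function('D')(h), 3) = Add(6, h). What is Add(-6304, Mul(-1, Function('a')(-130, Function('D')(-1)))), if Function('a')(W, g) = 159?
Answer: -6463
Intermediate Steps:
Function('D')(h) = Add(3, h) (Function('D')(h) = Add(-3, Add(6, h)) = Add(3, h))
Add(-6304, Mul(-1, Function('a')(-130, Function('D')(-1)))) = Add(-6304, Mul(-1, 159)) = Add(-6304, -159) = -6463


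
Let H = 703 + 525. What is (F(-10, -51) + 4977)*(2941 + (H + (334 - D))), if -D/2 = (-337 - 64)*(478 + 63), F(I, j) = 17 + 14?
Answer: -2150330032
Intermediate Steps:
H = 1228
F(I, j) = 31
D = 433882 (D = -2*(-337 - 64)*(478 + 63) = -(-802)*541 = -2*(-216941) = 433882)
(F(-10, -51) + 4977)*(2941 + (H + (334 - D))) = (31 + 4977)*(2941 + (1228 + (334 - 1*433882))) = 5008*(2941 + (1228 + (334 - 433882))) = 5008*(2941 + (1228 - 433548)) = 5008*(2941 - 432320) = 5008*(-429379) = -2150330032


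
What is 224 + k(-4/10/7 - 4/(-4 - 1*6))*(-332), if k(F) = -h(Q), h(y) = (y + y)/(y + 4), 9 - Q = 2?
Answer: 7112/11 ≈ 646.54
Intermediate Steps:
Q = 7 (Q = 9 - 1*2 = 9 - 2 = 7)
h(y) = 2*y/(4 + y) (h(y) = (2*y)/(4 + y) = 2*y/(4 + y))
k(F) = -14/11 (k(F) = -2*7/(4 + 7) = -2*7/11 = -1*14/11 = -14/11)
224 + k(-4/10/7 - 4/(-4 - 1*6))*(-332) = 224 - 14/11*(-332) = 224 + 4648/11 = 7112/11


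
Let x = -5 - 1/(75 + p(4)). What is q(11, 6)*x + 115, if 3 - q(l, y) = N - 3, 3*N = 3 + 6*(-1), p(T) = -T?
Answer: 5673/71 ≈ 79.901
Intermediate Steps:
N = -1 (N = (3 + 6*(-1))/3 = (3 - 6)/3 = (⅓)*(-3) = -1)
q(l, y) = 7 (q(l, y) = 3 - (-1 - 3) = 3 - 1*(-4) = 3 + 4 = 7)
x = -356/71 (x = -5 - 1/(75 - 1*4) = -5 - 1/(75 - 4) = -5 - 1/71 = -356/71 ≈ -5.0141)
q(11, 6)*x + 115 = 7*(-356/71) + 115 = -2492/71 + 115 = 5673/71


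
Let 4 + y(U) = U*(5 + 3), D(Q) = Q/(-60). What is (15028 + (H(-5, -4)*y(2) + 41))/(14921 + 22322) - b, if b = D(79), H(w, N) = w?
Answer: 3842737/2234580 ≈ 1.7197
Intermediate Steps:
D(Q) = -Q/60 (D(Q) = Q*(-1/60) = -Q/60)
b = -79/60 (b = -1/60*79 = -79/60 ≈ -1.3167)
y(U) = -4 + 8*U (y(U) = -4 + U*(5 + 3) = -4 + U*8 = -4 + 8*U)
(15028 + (H(-5, -4)*y(2) + 41))/(14921 + 22322) - b = (15028 + (-5*(-4 + 8*2) + 41))/(14921 + 22322) - 1*(-79/60) = (15028 + (-5*(-4 + 16) + 41))/37243 + 79/60 = (15028 + (-5*12 + 41))*(1/37243) + 79/60 = (15028 + (-60 + 41))*(1/37243) + 79/60 = (15028 - 19)*(1/37243) + 79/60 = 15009*(1/37243) + 79/60 = 15009/37243 + 79/60 = 3842737/2234580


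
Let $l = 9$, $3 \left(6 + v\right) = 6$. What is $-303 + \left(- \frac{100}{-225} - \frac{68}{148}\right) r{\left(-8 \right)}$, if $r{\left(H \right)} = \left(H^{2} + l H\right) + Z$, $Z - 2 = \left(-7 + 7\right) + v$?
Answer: $- \frac{100849}{333} \approx -302.85$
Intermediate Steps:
$v = -4$ ($v = -6 + \frac{1}{3} \cdot 6 = -6 + 2 = -4$)
$Z = -2$ ($Z = 2 + \left(\left(-7 + 7\right) - 4\right) = 2 + \left(0 - 4\right) = 2 - 4 = -2$)
$r{\left(H \right)} = -2 + H^{2} + 9 H$ ($r{\left(H \right)} = \left(H^{2} + 9 H\right) - 2 = -2 + H^{2} + 9 H$)
$-303 + \left(- \frac{100}{-225} - \frac{68}{148}\right) r{\left(-8 \right)} = -303 + \left(- \frac{100}{-225} - \frac{68}{148}\right) \left(-2 + \left(-8\right)^{2} + 9 \left(-8\right)\right) = -303 + \left(\left(-100\right) \left(- \frac{1}{225}\right) - \frac{17}{37}\right) \left(-2 + 64 - 72\right) = -303 + \left(\frac{4}{9} - \frac{17}{37}\right) \left(-10\right) = -303 - - \frac{50}{333} = -303 + \frac{50}{333} = - \frac{100849}{333}$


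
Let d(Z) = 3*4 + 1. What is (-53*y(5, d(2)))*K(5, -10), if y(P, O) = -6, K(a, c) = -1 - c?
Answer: 2862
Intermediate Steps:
d(Z) = 13 (d(Z) = 12 + 1 = 13)
(-53*y(5, d(2)))*K(5, -10) = (-53*(-6))*(-1 - 1*(-10)) = 318*(-1 + 10) = 318*9 = 2862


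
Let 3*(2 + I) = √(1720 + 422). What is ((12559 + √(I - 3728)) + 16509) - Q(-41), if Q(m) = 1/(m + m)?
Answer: 2383577/82 + √(-3730 + √238) ≈ 29068.0 + 60.947*I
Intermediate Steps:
Q(m) = 1/(2*m)
I = -2 + √238 (I = -2 + √(1720 + 422)/3 = -2 + √2142/3 = -2 + (3*√238)/3 = -2 + √238 ≈ 13.427)
((12559 + √(I - 3728)) + 16509) - Q(-41) = ((12559 + √((-2 + √238) - 3728)) + 16509) - 1/(2*(-41)) = ((12559 + √(-3730 + √238)) + 16509) - (-1)/(2*41) = (29068 + √(-3730 + √238)) - 1*(-1/82) = (29068 + √(-3730 + √238)) + 1/82 = 2383577/82 + √(-3730 + √238)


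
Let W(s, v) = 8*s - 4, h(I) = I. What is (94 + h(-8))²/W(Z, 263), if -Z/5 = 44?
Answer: -1849/441 ≈ -4.1927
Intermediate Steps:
Z = -220 (Z = -5*44 = -220)
W(s, v) = -4 + 8*s
(94 + h(-8))²/W(Z, 263) = (94 - 8)²/(-4 + 8*(-220)) = 86²/(-4 - 1760) = 7396/(-1764) = 7396*(-1/1764) = -1849/441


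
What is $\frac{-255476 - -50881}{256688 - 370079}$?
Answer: $\frac{204595}{113391} \approx 1.8043$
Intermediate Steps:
$\frac{-255476 - -50881}{256688 - 370079} = \frac{-255476 + 50881}{-113391} = \left(-204595\right) \left(- \frac{1}{113391}\right) = \frac{204595}{113391}$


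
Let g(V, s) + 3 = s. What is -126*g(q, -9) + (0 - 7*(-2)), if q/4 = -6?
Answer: 1526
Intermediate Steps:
q = -24 (q = 4*(-6) = -24)
g(V, s) = -3 + s
-126*g(q, -9) + (0 - 7*(-2)) = -126*(-3 - 9) + (0 - 7*(-2)) = -126*(-12) + (0 + 14) = 1512 + 14 = 1526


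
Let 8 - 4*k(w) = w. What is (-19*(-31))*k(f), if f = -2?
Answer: 2945/2 ≈ 1472.5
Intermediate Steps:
k(w) = 2 - w/4
(-19*(-31))*k(f) = (-19*(-31))*(2 - 1/4*(-2)) = 589*(2 + 1/2) = 589*(5/2) = 2945/2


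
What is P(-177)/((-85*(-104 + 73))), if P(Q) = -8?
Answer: -8/2635 ≈ -0.0030361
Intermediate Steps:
P(-177)/((-85*(-104 + 73))) = -8*(-1/(85*(-104 + 73))) = -8/((-85*(-31))) = -8/2635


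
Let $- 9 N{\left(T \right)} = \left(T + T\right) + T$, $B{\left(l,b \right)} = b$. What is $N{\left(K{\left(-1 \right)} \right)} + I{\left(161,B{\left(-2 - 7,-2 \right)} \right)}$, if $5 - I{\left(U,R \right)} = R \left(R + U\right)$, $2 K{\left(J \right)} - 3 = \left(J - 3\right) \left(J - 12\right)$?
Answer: $\frac{1883}{6} \approx 313.83$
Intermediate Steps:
$K{\left(J \right)} = \frac{3}{2} + \frac{\left(-12 + J\right) \left(-3 + J\right)}{2}$ ($K{\left(J \right)} = \frac{3}{2} + \frac{\left(J - 3\right) \left(J - 12\right)}{2} = \frac{3}{2} + \frac{\left(-3 + J\right) \left(-12 + J\right)}{2} = \frac{3}{2} + \frac{\left(-12 + J\right) \left(-3 + J\right)}{2}$)
$N{\left(T \right)} = - \frac{T}{3}$ ($N{\left(T \right)} = - \frac{\left(T + T\right) + T}{9} = - \frac{2 T + T}{9} = - \frac{3 T}{9} = - \frac{T}{3}$)
$I{\left(U,R \right)} = 5 - R \left(R + U\right)$
$N{\left(K{\left(-1 \right)} \right)} + I{\left(161,B{\left(-2 - 7,-2 \right)} \right)} = - \frac{\frac{39}{2} + \frac{\left(-1\right)^{2}}{2} - - \frac{15}{2}}{3} - \left(-1 - 322\right) = - \frac{\frac{39}{2} + \frac{1}{2} \cdot 1 + \frac{15}{2}}{3} + \left(5 - 4 + 322\right) = - \frac{\frac{39}{2} + \frac{1}{2} + \frac{15}{2}}{3} + \left(5 - 4 + 322\right) = \left(- \frac{1}{3}\right) \frac{55}{2} + 323 = - \frac{55}{6} + 323 = \frac{1883}{6}$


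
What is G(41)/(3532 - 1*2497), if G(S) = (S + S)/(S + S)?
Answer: 1/1035 ≈ 0.00096618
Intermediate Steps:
G(S) = 1 (G(S) = (2*S)/((2*S)) = (2*S)*(1/(2*S)) = 1)
G(41)/(3532 - 1*2497) = 1/(3532 - 1*2497) = 1/(3532 - 2497) = 1/1035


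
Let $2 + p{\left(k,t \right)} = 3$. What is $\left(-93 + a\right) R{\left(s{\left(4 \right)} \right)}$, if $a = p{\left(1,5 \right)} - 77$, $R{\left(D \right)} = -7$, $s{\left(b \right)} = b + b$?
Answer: $1183$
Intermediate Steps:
$s{\left(b \right)} = 2 b$
$p{\left(k,t \right)} = 1$ ($p{\left(k,t \right)} = -2 + 3 = 1$)
$a = -76$ ($a = 1 - 77 = -76$)
$\left(-93 + a\right) R{\left(s{\left(4 \right)} \right)} = \left(-93 - 76\right) \left(-7\right) = \left(-169\right) \left(-7\right) = 1183$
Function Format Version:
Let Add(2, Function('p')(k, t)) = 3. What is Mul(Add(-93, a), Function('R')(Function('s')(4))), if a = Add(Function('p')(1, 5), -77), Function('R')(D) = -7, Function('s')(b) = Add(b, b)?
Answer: 1183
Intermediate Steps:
Function('s')(b) = Mul(2, b)
Function('p')(k, t) = 1 (Function('p')(k, t) = Add(-2, 3) = 1)
a = -76 (a = Add(1, -77) = -76)
Mul(Add(-93, a), Function('R')(Function('s')(4))) = Mul(Add(-93, -76), -7) = Mul(-169, -7) = 1183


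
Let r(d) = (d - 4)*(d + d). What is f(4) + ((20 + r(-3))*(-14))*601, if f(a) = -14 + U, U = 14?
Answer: -521668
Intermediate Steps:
r(d) = 2*d*(-4 + d) (r(d) = (-4 + d)*(2*d) = 2*d*(-4 + d))
f(a) = 0 (f(a) = -14 + 14 = 0)
f(4) + ((20 + r(-3))*(-14))*601 = 0 + ((20 + 2*(-3)*(-4 - 3))*(-14))*601 = 0 + ((20 + 2*(-3)*(-7))*(-14))*601 = 0 + ((20 + 42)*(-14))*601 = 0 + (62*(-14))*601 = 0 - 868*601 = 0 - 521668 = -521668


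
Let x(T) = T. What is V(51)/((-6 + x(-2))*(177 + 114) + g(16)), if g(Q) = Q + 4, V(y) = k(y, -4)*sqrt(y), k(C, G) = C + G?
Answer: -47*sqrt(51)/2308 ≈ -0.14543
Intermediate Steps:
V(y) = sqrt(y)*(-4 + y) (V(y) = (y - 4)*sqrt(y) = (-4 + y)*sqrt(y) = sqrt(y)*(-4 + y))
g(Q) = 4 + Q
V(51)/((-6 + x(-2))*(177 + 114) + g(16)) = (sqrt(51)*(-4 + 51))/((-6 - 2)*(177 + 114) + (4 + 16)) = (sqrt(51)*47)/(-8*291 + 20) = (47*sqrt(51))/(-2328 + 20) = (47*sqrt(51))/(-2308) = -47*sqrt(51)/2308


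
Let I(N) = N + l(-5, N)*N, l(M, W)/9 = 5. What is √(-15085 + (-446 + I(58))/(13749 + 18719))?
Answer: I*√3975524438286/16234 ≈ 122.82*I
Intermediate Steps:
l(M, W) = 45 (l(M, W) = 9*5 = 45)
I(N) = 46*N (I(N) = N + 45*N = 46*N)
√(-15085 + (-446 + I(58))/(13749 + 18719)) = √(-15085 + (-446 + 46*58)/(13749 + 18719)) = √(-15085 + (-446 + 2668)/32468) = √(-15085 + 2222*(1/32468)) = √(-15085 + 1111/16234) = √(-244888779/16234) = I*√3975524438286/16234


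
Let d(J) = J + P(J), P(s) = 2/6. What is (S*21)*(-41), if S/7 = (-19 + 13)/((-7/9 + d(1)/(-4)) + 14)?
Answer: 162729/58 ≈ 2805.7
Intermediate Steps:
P(s) = ⅓ (P(s) = 2*(⅙) = ⅓)
d(J) = ⅓ + J (d(J) = J + ⅓ = ⅓ + J)
S = -189/58 (S = 7*((-19 + 13)/((-7/9 + (⅓ + 1)/(-4)) + 14)) = 7*(-6/((-7*⅑ + (4/3)*(-¼)) + 14)) = 7*(-6/((-7/9 - ⅓) + 14)) = 7*(-6/(-10/9 + 14)) = 7*(-6/116/9) = 7*(-6*9/116) = 7*(-27/58) = -189/58 ≈ -3.2586)
(S*21)*(-41) = -189/58*21*(-41) = -3969/58*(-41) = 162729/58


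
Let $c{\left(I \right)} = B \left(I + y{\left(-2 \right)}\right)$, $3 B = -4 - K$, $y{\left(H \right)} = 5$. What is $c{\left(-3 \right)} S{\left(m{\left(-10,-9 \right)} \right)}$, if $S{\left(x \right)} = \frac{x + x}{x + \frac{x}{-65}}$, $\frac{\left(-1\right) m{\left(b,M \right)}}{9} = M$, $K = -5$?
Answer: $\frac{65}{48} \approx 1.3542$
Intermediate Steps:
$m{\left(b,M \right)} = - 9 M$
$B = \frac{1}{3}$ ($B = \frac{-4 - -5}{3} = \frac{-4 + 5}{3} = \frac{1}{3} \cdot 1 = \frac{1}{3} \approx 0.33333$)
$c{\left(I \right)} = \frac{5}{3} + \frac{I}{3}$ ($c{\left(I \right)} = \frac{I + 5}{3} = \frac{5 + I}{3} = \frac{5}{3} + \frac{I}{3}$)
$S{\left(x \right)} = \frac{65}{32}$ ($S{\left(x \right)} = \frac{2 x}{x + x \left(- \frac{1}{65}\right)} = \frac{2 x}{x - \frac{x}{65}} = \frac{2 x}{\frac{64}{65} x} = 2 x \frac{65}{64 x} = \frac{65}{32}$)
$c{\left(-3 \right)} S{\left(m{\left(-10,-9 \right)} \right)} = \left(\frac{5}{3} + \frac{1}{3} \left(-3\right)\right) \frac{65}{32} = \left(\frac{5}{3} - 1\right) \frac{65}{32} = \frac{2}{3} \cdot \frac{65}{32} = \frac{65}{48}$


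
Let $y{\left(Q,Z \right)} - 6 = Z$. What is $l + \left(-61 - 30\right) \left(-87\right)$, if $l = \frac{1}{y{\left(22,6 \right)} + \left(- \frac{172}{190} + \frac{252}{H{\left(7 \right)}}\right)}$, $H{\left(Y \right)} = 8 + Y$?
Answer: $\frac{4196029}{530} \approx 7917.0$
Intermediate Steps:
$y{\left(Q,Z \right)} = 6 + Z$
$l = \frac{19}{530}$ ($l = \frac{1}{\left(6 + 6\right) + \left(- \frac{172}{190} + \frac{252}{8 + 7}\right)} = \frac{1}{12 + \left(\left(-172\right) \frac{1}{190} + \frac{252}{15}\right)} = \frac{1}{12 + \left(- \frac{86}{95} + 252 \cdot \frac{1}{15}\right)} = \frac{1}{12 + \left(- \frac{86}{95} + \frac{84}{5}\right)} = \frac{1}{12 + \frac{302}{19}} = \frac{1}{\frac{530}{19}} = \frac{19}{530} \approx 0.035849$)
$l + \left(-61 - 30\right) \left(-87\right) = \frac{19}{530} + \left(-61 - 30\right) \left(-87\right) = \frac{19}{530} - -7917 = \frac{19}{530} + 7917 = \frac{4196029}{530}$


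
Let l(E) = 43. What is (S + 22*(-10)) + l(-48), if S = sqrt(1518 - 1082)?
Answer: -177 + 2*sqrt(109) ≈ -156.12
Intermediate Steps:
S = 2*sqrt(109) (S = sqrt(436) = 2*sqrt(109) ≈ 20.881)
(S + 22*(-10)) + l(-48) = (2*sqrt(109) + 22*(-10)) + 43 = (2*sqrt(109) - 220) + 43 = (-220 + 2*sqrt(109)) + 43 = -177 + 2*sqrt(109)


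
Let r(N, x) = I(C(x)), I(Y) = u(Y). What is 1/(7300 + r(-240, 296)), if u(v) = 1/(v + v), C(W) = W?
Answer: 592/4321601 ≈ 0.00013699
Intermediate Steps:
u(v) = 1/(2*v)
I(Y) = 1/(2*Y)
r(N, x) = 1/(2*x)
1/(7300 + r(-240, 296)) = 1/(7300 + (½)/296) = 1/(7300 + (½)*(1/296)) = 1/(7300 + 1/592) = 1/(4321601/592) = 592/4321601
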